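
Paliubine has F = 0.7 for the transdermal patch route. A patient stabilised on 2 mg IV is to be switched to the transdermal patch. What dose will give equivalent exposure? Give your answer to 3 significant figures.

D_transdermal = 2.86 mg

For equal systemic exposure: F × D_ev = D_iv
D_ev = D_iv / F = 2 / 0.7 = 2.85714 mg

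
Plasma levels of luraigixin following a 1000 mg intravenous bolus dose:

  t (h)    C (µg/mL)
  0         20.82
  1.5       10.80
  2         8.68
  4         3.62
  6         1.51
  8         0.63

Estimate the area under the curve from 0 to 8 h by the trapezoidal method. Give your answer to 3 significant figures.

AUC = 48.2 µg/mL·h

Trapezoidal AUC_0→8:
  [0→1.5]: (20.82+10.80)/2 × 1.5 = 23.715
  [1.5→2]: (10.80+8.68)/2 × 0.5 = 4.87
  [2→4]: (8.68+3.62)/2 × 2 = 12.3
  [4→6]: (3.62+1.51)/2 × 2 = 5.13
  [6→8]: (1.51+0.63)/2 × 2 = 2.14
  Sum = 48.155 µg/mL·h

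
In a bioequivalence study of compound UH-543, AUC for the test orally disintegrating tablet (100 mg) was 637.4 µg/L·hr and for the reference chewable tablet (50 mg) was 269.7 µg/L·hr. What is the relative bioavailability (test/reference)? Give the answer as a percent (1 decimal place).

F_rel = (AUC_test/D_test) / (AUC_ref/D_ref)
      = (637.4/100) / (269.7/50)
      = 6.374 / 5.394 = 1.1817 = 118.17%

F_rel = 118.2%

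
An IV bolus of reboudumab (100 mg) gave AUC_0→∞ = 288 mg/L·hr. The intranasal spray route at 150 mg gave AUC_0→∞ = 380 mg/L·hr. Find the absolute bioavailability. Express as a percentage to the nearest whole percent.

F = 88%

F = (AUC_ev / D_ev) / (AUC_iv / D_iv)
  = (380/150) / (288/100)
  = 2.53333 / 2.88 = 0.8796
  = 87.96%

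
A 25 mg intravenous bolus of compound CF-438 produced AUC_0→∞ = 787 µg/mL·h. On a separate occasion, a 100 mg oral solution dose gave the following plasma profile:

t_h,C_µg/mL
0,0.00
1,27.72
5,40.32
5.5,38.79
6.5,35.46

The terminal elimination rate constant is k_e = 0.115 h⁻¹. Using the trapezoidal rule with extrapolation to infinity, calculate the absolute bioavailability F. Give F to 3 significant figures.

Trapezoidal AUC_0→6.5 (oral solution):
  [0→1]: (0.00+27.72)/2 × 1 = 13.86
  [1→5]: (27.72+40.32)/2 × 4 = 136.08
  [5→5.5]: (40.32+38.79)/2 × 0.5 = 19.7775
  [5.5→6.5]: (38.79+35.46)/2 × 1 = 37.125
  Sum = 206.8425 µg/mL·h
Tail: C_last/k_e = 35.46/0.115 = 308.348
AUC_0→∞ (oral solution) = 206.8425 + 308.348 = 515.1905 µg/mL·h
F = (AUC_ev/D_ev)/(AUC_iv/D_iv) = (515.1905/100)/(787/25) = 5.151905/31.48 = 0.1637

F = 0.164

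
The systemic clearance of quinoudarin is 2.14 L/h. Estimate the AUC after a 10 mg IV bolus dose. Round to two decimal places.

AUC_0→∞ = Dose_iv / CL
        = 10 / 2.14 = 4.6729 mg/L·h

AUC = 4.67 mg/L·h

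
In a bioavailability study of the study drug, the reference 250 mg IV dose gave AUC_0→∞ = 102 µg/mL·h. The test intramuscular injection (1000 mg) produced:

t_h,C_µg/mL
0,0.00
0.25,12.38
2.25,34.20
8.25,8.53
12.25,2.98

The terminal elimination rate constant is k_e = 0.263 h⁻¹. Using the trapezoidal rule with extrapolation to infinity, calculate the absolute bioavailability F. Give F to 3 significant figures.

F = 0.516

Trapezoidal AUC_0→12.25 (intramuscular injection):
  [0→0.25]: (0.00+12.38)/2 × 0.25 = 1.5475
  [0.25→2.25]: (12.38+34.20)/2 × 2 = 46.58
  [2.25→8.25]: (34.20+8.53)/2 × 6 = 128.19
  [8.25→12.25]: (8.53+2.98)/2 × 4 = 23.02
  Sum = 199.3375 µg/mL·h
Tail: C_last/k_e = 2.98/0.263 = 11.331
AUC_0→∞ (intramuscular injection) = 199.3375 + 11.331 = 210.6685 µg/mL·h
F = (AUC_ev/D_ev)/(AUC_iv/D_iv) = (210.6685/1000)/(102/250) = 0.2106685/0.408 = 0.5163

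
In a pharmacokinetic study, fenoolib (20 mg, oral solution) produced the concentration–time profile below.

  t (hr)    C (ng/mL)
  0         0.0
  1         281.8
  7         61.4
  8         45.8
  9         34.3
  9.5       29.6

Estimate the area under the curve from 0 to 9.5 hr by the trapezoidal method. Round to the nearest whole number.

Trapezoidal AUC_0→9.5:
  [0→1]: (0.0+281.8)/2 × 1 = 140.9
  [1→7]: (281.8+61.4)/2 × 6 = 1029.6
  [7→8]: (61.4+45.8)/2 × 1 = 53.6
  [8→9]: (45.8+34.3)/2 × 1 = 40.05
  [9→9.5]: (34.3+29.6)/2 × 0.5 = 15.975
  Sum = 1280.125 ng/mL·hr

AUC = 1280 ng/mL·hr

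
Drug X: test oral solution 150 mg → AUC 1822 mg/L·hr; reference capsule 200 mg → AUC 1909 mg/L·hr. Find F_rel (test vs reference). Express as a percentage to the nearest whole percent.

F_rel = (AUC_test/D_test) / (AUC_ref/D_ref)
      = (1822/150) / (1909/200)
      = 12.1467 / 9.545 = 1.2726 = 127.26%

F_rel = 127%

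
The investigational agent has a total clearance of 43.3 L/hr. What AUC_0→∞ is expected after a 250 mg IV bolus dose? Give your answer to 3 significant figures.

AUC_0→∞ = Dose_iv / CL
        = 250 / 43.3 = 5.77367 mg/L·hr

AUC = 5.77 mg/L·hr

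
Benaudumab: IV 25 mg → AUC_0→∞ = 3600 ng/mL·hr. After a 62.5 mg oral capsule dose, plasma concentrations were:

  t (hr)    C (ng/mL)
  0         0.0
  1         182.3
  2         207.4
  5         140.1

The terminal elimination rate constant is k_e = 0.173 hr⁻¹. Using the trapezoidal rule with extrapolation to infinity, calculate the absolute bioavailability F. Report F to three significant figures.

Trapezoidal AUC_0→5 (oral capsule):
  [0→1]: (0.0+182.3)/2 × 1 = 91.15
  [1→2]: (182.3+207.4)/2 × 1 = 194.85
  [2→5]: (207.4+140.1)/2 × 3 = 521.25
  Sum = 807.25 ng/mL·hr
Tail: C_last/k_e = 140.1/0.173 = 809.827
AUC_0→∞ (oral capsule) = 807.25 + 809.827 = 1617.077 ng/mL·hr
F = (AUC_ev/D_ev)/(AUC_iv/D_iv) = (1617.077/62.5)/(3600/25) = 25.873232/144 = 0.1797

F = 0.180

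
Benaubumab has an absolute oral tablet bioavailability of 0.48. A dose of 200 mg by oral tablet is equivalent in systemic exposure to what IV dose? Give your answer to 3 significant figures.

D_iv = 96.0 mg

Systemic exposure from an extravascular dose = F × D_ev, so the equivalent IV dose is F × D_ev.
D_iv = F × D_ev = 0.48 × 200 = 96 mg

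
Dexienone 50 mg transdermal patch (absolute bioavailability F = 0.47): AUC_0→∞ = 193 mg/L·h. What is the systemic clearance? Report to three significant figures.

CL = F × Dose / AUC_0→∞
   = 0.47 × 50 / 193 = 0.121762 L/h

CL = 0.122 L/h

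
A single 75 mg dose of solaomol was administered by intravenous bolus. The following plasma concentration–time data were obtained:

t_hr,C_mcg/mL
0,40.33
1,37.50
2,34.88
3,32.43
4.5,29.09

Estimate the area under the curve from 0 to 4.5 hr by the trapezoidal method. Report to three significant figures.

Trapezoidal AUC_0→4.5:
  [0→1]: (40.33+37.50)/2 × 1 = 38.915
  [1→2]: (37.50+34.88)/2 × 1 = 36.19
  [2→3]: (34.88+32.43)/2 × 1 = 33.655
  [3→4.5]: (32.43+29.09)/2 × 1.5 = 46.14
  Sum = 154.9 mcg/mL·hr

AUC = 155 mcg/mL·hr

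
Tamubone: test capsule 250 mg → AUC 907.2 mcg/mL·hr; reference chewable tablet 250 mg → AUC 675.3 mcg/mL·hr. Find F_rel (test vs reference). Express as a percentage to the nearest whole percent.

F_rel = 134%

F_rel = (AUC_test/D_test) / (AUC_ref/D_ref)
      = (907.2/250) / (675.3/250)
      = 3.6288 / 2.7012 = 1.3434 = 134.34%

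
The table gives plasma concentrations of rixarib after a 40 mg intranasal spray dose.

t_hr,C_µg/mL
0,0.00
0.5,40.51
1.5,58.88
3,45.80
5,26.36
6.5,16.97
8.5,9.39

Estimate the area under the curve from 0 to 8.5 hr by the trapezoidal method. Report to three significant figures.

Trapezoidal AUC_0→8.5:
  [0→0.5]: (0.00+40.51)/2 × 0.5 = 10.1275
  [0.5→1.5]: (40.51+58.88)/2 × 1 = 49.695
  [1.5→3]: (58.88+45.80)/2 × 1.5 = 78.51
  [3→5]: (45.80+26.36)/2 × 2 = 72.16
  [5→6.5]: (26.36+16.97)/2 × 1.5 = 32.4975
  [6.5→8.5]: (16.97+9.39)/2 × 2 = 26.36
  Sum = 269.35 µg/mL·hr

AUC = 269 µg/mL·hr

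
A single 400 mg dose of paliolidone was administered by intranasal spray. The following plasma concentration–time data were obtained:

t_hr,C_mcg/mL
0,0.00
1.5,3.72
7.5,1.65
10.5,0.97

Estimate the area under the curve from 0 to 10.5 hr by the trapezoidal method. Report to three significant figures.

AUC = 22.8 mcg/mL·hr

Trapezoidal AUC_0→10.5:
  [0→1.5]: (0.00+3.72)/2 × 1.5 = 2.79
  [1.5→7.5]: (3.72+1.65)/2 × 6 = 16.11
  [7.5→10.5]: (1.65+0.97)/2 × 3 = 3.93
  Sum = 22.83 mcg/mL·hr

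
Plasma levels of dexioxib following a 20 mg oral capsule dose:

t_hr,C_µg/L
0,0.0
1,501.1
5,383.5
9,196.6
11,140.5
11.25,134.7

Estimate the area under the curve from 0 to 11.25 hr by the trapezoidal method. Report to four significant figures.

Trapezoidal AUC_0→11.25:
  [0→1]: (0.0+501.1)/2 × 1 = 250.55
  [1→5]: (501.1+383.5)/2 × 4 = 1769.2
  [5→9]: (383.5+196.6)/2 × 4 = 1160.2
  [9→11]: (196.6+140.5)/2 × 2 = 337.1
  [11→11.25]: (140.5+134.7)/2 × 0.25 = 34.4
  Sum = 3551.45 µg/L·hr

AUC = 3551 µg/L·hr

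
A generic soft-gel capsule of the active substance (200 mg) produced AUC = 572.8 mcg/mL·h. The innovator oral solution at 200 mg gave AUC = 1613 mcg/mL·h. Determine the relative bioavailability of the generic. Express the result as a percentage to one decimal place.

F_rel = (AUC_test/D_test) / (AUC_ref/D_ref)
      = (572.8/200) / (1613/200)
      = 2.864 / 8.065 = 0.3551 = 35.51%

F_rel = 35.5%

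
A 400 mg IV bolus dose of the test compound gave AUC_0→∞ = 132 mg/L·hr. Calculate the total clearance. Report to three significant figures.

CL = Dose_iv / AUC_0→∞
   = 400 / 132 = 3.0303 L/hr

CL = 3.03 L/hr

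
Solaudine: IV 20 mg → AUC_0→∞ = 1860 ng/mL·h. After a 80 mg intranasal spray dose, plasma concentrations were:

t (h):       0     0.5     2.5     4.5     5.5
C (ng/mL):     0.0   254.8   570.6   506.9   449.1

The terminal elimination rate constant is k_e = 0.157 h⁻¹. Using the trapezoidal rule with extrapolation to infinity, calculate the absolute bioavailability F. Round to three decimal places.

F = 0.713

Trapezoidal AUC_0→5.5 (intranasal spray):
  [0→0.5]: (0.0+254.8)/2 × 0.5 = 63.7
  [0.5→2.5]: (254.8+570.6)/2 × 2 = 825.4
  [2.5→4.5]: (570.6+506.9)/2 × 2 = 1077.5
  [4.5→5.5]: (506.9+449.1)/2 × 1 = 478.0
  Sum = 2444.6 ng/mL·h
Tail: C_last/k_e = 449.1/0.157 = 2860.510
AUC_0→∞ (intranasal spray) = 2444.6 + 2860.510 = 5305.11 ng/mL·h
F = (AUC_ev/D_ev)/(AUC_iv/D_iv) = (5305.11/80)/(1860/20) = 66.313875/93 = 0.7131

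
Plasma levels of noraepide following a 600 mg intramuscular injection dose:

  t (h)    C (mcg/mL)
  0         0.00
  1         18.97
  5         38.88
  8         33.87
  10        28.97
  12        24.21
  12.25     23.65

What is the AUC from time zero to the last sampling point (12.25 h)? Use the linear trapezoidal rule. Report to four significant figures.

Trapezoidal AUC_0→12.25:
  [0→1]: (0.00+18.97)/2 × 1 = 9.485
  [1→5]: (18.97+38.88)/2 × 4 = 115.7
  [5→8]: (38.88+33.87)/2 × 3 = 109.125
  [8→10]: (33.87+28.97)/2 × 2 = 62.84
  [10→12]: (28.97+24.21)/2 × 2 = 53.18
  [12→12.25]: (24.21+23.65)/2 × 0.25 = 5.9825
  Sum = 356.3125 mcg/mL·h

AUC = 356.3 mcg/mL·h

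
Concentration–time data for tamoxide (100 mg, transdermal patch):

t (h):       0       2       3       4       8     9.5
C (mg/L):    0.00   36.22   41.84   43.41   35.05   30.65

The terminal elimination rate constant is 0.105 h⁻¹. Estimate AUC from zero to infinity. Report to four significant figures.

Trapezoidal AUC_0→9.5:
  [0→2]: (0.00+36.22)/2 × 2 = 36.22
  [2→3]: (36.22+41.84)/2 × 1 = 39.03
  [3→4]: (41.84+43.41)/2 × 1 = 42.625
  [4→8]: (43.41+35.05)/2 × 4 = 156.92
  [8→9.5]: (35.05+30.65)/2 × 1.5 = 49.275
  Sum = 324.07 mg/L·h
Extrapolated tail: C_last / k_e = 30.65 / 0.105 = 291.905
AUC_0→∞ = 324.07 + 291.905 = 615.975 mg/L·h

AUC = 616.0 mg/L·h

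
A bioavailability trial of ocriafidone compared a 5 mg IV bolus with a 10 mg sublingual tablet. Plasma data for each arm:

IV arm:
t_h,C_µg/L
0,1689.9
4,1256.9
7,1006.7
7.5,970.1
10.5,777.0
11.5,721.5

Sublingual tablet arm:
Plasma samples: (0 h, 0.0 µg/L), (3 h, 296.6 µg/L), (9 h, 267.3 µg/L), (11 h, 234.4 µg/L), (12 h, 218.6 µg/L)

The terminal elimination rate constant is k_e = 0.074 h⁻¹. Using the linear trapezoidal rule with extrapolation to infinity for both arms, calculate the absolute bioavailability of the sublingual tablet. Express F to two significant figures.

F = 0.13

Trapezoidal AUC_0→11.5 (IV):
  [0→4]: (1689.9+1256.9)/2 × 4 = 5893.6
  [4→7]: (1256.9+1006.7)/2 × 3 = 3395.4
  [7→7.5]: (1006.7+970.1)/2 × 0.5 = 494.2
  [7.5→10.5]: (970.1+777.0)/2 × 3 = 2620.65
  [10.5→11.5]: (777.0+721.5)/2 × 1 = 749.25
  Sum = 13153.1 µg/L·h
IV tail: 721.5/0.074 = 9750.000; AUC_iv,0→∞ = 13153.1 + 9750.000 = 22903.1 µg/L·h
Trapezoidal AUC_0→12 (sublingual tablet):
  [0→3]: (0.0+296.6)/2 × 3 = 444.9
  [3→9]: (296.6+267.3)/2 × 6 = 1691.7
  [9→11]: (267.3+234.4)/2 × 2 = 501.7
  [11→12]: (234.4+218.6)/2 × 1 = 226.5
  Sum = 2864.8 µg/L·h
sublingual tablet tail: 218.6/0.074 = 2954.054; AUC_ev,0→∞ = 2864.8 + 2954.054 = 5818.854 µg/L·h
F = (AUC_ev/D_ev)/(AUC_iv/D_iv) = (5818.854/10)/(22903.1/5) = 581.8854/4580.62 = 0.1270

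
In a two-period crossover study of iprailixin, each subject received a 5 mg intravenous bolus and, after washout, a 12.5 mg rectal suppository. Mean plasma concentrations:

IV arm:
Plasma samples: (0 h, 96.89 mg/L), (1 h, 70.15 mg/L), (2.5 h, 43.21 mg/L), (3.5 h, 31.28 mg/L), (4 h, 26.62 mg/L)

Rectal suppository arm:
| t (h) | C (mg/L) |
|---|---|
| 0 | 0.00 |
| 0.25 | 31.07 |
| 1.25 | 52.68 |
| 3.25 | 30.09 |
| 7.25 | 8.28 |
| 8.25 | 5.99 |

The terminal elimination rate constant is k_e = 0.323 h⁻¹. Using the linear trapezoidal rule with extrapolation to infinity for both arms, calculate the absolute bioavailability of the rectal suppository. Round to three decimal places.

Trapezoidal AUC_0→4 (IV):
  [0→1]: (96.89+70.15)/2 × 1 = 83.52
  [1→2.5]: (70.15+43.21)/2 × 1.5 = 85.02
  [2.5→3.5]: (43.21+31.28)/2 × 1 = 37.245
  [3.5→4]: (31.28+26.62)/2 × 0.5 = 14.475
  Sum = 220.26 mg/L·h
IV tail: 26.62/0.323 = 82.415; AUC_iv,0→∞ = 220.26 + 82.415 = 302.675 mg/L·h
Trapezoidal AUC_0→8.25 (rectal suppository):
  [0→0.25]: (0.00+31.07)/2 × 0.25 = 3.88375
  [0.25→1.25]: (31.07+52.68)/2 × 1 = 41.875
  [1.25→3.25]: (52.68+30.09)/2 × 2 = 82.77
  [3.25→7.25]: (30.09+8.28)/2 × 4 = 76.74
  [7.25→8.25]: (8.28+5.99)/2 × 1 = 7.135
  Sum = 212.40375 mg/L·h
rectal suppository tail: 5.99/0.323 = 18.545; AUC_ev,0→∞ = 212.40375 + 18.545 = 230.94875 mg/L·h
F = (AUC_ev/D_ev)/(AUC_iv/D_iv) = (230.94875/12.5)/(302.675/5) = 18.4759/60.535 = 0.3052

F = 0.305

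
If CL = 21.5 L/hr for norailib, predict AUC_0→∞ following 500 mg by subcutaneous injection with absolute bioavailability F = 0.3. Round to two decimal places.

AUC_0→∞ = F × Dose / CL
        = 0.3 × 500 / 21.5 = 6.97674 mg/L·hr

AUC = 6.98 mg/L·hr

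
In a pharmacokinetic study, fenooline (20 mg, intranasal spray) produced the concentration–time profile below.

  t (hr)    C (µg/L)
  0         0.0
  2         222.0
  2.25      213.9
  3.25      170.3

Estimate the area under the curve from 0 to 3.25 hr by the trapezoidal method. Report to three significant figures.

Trapezoidal AUC_0→3.25:
  [0→2]: (0.0+222.0)/2 × 2 = 222.0
  [2→2.25]: (222.0+213.9)/2 × 0.25 = 54.4875
  [2.25→3.25]: (213.9+170.3)/2 × 1 = 192.1
  Sum = 468.5875 µg/L·hr

AUC = 469 µg/L·hr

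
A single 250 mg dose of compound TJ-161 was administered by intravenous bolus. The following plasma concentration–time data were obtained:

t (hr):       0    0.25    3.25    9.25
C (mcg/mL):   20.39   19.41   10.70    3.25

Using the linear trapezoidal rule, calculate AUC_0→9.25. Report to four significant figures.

AUC = 91.99 mcg/mL·hr

Trapezoidal AUC_0→9.25:
  [0→0.25]: (20.39+19.41)/2 × 0.25 = 4.975
  [0.25→3.25]: (19.41+10.70)/2 × 3 = 45.165
  [3.25→9.25]: (10.70+3.25)/2 × 6 = 41.85
  Sum = 91.99 mcg/mL·hr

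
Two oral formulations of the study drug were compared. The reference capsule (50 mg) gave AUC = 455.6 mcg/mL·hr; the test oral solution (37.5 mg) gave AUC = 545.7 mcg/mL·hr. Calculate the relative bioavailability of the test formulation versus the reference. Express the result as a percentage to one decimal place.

F_rel = 159.7%

F_rel = (AUC_test/D_test) / (AUC_ref/D_ref)
      = (545.7/37.5) / (455.6/50)
      = 14.552 / 9.112 = 1.5970 = 159.70%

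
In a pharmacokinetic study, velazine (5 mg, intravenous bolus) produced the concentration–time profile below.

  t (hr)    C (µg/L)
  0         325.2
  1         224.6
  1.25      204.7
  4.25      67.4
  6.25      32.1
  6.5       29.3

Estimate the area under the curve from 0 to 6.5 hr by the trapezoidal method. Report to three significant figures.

Trapezoidal AUC_0→6.5:
  [0→1]: (325.2+224.6)/2 × 1 = 274.9
  [1→1.25]: (224.6+204.7)/2 × 0.25 = 53.6625
  [1.25→4.25]: (204.7+67.4)/2 × 3 = 408.15
  [4.25→6.25]: (67.4+32.1)/2 × 2 = 99.5
  [6.25→6.5]: (32.1+29.3)/2 × 0.25 = 7.675
  Sum = 843.8875 µg/L·hr

AUC = 844 µg/L·hr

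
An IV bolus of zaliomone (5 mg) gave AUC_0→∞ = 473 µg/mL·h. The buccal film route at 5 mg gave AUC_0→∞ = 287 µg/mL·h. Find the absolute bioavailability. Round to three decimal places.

F = (AUC_ev / D_ev) / (AUC_iv / D_iv)
  = (287/5) / (473/5)
  = 57.4 / 94.6 = 0.6068

F = 0.607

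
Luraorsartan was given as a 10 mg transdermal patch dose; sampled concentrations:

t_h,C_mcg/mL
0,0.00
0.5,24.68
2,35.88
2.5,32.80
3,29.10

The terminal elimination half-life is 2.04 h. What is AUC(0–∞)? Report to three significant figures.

AUC = 170 mcg/mL·h

Trapezoidal AUC_0→3:
  [0→0.5]: (0.00+24.68)/2 × 0.5 = 6.17
  [0.5→2]: (24.68+35.88)/2 × 1.5 = 45.42
  [2→2.5]: (35.88+32.80)/2 × 0.5 = 17.17
  [2.5→3]: (32.80+29.10)/2 × 0.5 = 15.475
  Sum = 84.235 mcg/mL·h
k_e = ln2 / t½ = 0.693147 / 2.04 = 0.3398 h^-1
Extrapolated tail: C_last / k_e = 29.10 / 0.3398 = 85.639
AUC_0→∞ = 84.235 + 85.639 = 169.874 mcg/mL·h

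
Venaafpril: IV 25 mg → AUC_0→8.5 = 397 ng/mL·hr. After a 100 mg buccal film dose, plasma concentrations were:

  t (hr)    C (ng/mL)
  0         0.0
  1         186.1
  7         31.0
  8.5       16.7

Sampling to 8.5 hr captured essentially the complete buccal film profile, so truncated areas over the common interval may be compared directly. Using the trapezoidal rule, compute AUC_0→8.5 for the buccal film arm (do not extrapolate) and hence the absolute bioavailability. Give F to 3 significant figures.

Trapezoidal AUC_0→8.5 (buccal film):
  [0→1]: (0.0+186.1)/2 × 1 = 93.05
  [1→7]: (186.1+31.0)/2 × 6 = 651.3
  [7→8.5]: (31.0+16.7)/2 × 1.5 = 35.775
  Sum = 780.125 ng/mL·hr
F = (AUC_ev/D_ev)/(AUC_iv/D_iv) = (780.125/100)/(397/25) = 7.80125/15.88 = 0.4913

F = 0.491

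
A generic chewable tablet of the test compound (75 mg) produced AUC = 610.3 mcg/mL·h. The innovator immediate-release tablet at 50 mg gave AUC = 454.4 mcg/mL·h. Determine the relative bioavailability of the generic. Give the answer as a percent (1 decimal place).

F_rel = 89.5%

F_rel = (AUC_test/D_test) / (AUC_ref/D_ref)
      = (610.3/75) / (454.4/50)
      = 8.13733 / 9.088 = 0.8954 = 89.54%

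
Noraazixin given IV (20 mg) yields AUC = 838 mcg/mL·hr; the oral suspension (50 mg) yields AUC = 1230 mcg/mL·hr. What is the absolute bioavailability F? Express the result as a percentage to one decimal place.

F = 58.7%

F = (AUC_ev / D_ev) / (AUC_iv / D_iv)
  = (1230/50) / (838/20)
  = 24.6 / 41.9 = 0.5871
  = 58.71%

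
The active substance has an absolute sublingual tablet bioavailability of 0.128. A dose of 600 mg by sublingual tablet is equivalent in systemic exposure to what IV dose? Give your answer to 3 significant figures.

Systemic exposure from an extravascular dose = F × D_ev, so the equivalent IV dose is F × D_ev.
D_iv = F × D_ev = 0.128 × 600 = 76.8 mg

D_iv = 76.8 mg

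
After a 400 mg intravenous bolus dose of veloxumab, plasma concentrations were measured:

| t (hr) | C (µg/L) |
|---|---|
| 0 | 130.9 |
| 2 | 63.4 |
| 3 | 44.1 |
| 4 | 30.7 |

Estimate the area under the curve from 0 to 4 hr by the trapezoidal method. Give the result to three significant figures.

Trapezoidal AUC_0→4:
  [0→2]: (130.9+63.4)/2 × 2 = 194.3
  [2→3]: (63.4+44.1)/2 × 1 = 53.75
  [3→4]: (44.1+30.7)/2 × 1 = 37.4
  Sum = 285.45 µg/L·hr

AUC = 285 µg/L·hr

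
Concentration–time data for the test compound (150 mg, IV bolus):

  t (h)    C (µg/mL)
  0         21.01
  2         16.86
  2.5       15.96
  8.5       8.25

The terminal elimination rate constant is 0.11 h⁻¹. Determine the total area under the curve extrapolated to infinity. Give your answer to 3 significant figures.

AUC = 194 µg/mL·h

Trapezoidal AUC_0→8.5:
  [0→2]: (21.01+16.86)/2 × 2 = 37.87
  [2→2.5]: (16.86+15.96)/2 × 0.5 = 8.205
  [2.5→8.5]: (15.96+8.25)/2 × 6 = 72.63
  Sum = 118.705 µg/mL·h
Extrapolated tail: C_last / k_e = 8.25 / 0.11 = 75.000
AUC_0→∞ = 118.705 + 75.000 = 193.705 µg/mL·h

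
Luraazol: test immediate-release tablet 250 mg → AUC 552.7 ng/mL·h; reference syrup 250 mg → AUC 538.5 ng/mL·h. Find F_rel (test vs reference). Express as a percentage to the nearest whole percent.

F_rel = (AUC_test/D_test) / (AUC_ref/D_ref)
      = (552.7/250) / (538.5/250)
      = 2.2108 / 2.154 = 1.0264 = 102.64%

F_rel = 103%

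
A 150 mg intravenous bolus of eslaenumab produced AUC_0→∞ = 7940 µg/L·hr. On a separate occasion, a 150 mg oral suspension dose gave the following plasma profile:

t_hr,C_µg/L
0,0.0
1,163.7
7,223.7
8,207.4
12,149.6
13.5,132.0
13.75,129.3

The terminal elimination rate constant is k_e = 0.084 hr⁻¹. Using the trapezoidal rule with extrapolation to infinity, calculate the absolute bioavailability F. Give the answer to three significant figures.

Trapezoidal AUC_0→13.75 (oral suspension):
  [0→1]: (0.0+163.7)/2 × 1 = 81.85
  [1→7]: (163.7+223.7)/2 × 6 = 1162.2
  [7→8]: (223.7+207.4)/2 × 1 = 215.55
  [8→12]: (207.4+149.6)/2 × 4 = 714.0
  [12→13.5]: (149.6+132.0)/2 × 1.5 = 211.2
  [13.5→13.75]: (132.0+129.3)/2 × 0.25 = 32.6625
  Sum = 2417.4625 µg/L·hr
Tail: C_last/k_e = 129.3/0.084 = 1539.286
AUC_0→∞ (oral suspension) = 2417.4625 + 1539.286 = 3956.7485 µg/L·hr
F = (AUC_ev/D_ev)/(AUC_iv/D_iv) = (3956.7485/150)/(7940/150) = 26.3783/52.9333 = 0.4983

F = 0.498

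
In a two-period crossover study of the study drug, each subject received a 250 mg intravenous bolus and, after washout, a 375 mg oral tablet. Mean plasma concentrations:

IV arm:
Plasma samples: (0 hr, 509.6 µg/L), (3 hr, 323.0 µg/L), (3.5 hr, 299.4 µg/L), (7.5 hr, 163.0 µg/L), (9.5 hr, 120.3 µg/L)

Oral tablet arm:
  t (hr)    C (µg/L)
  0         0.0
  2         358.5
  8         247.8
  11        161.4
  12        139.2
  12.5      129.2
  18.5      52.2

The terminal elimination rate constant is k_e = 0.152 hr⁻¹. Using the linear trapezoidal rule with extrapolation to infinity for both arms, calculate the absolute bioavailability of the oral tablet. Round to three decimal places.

Trapezoidal AUC_0→9.5 (IV):
  [0→3]: (509.6+323.0)/2 × 3 = 1248.9
  [3→3.5]: (323.0+299.4)/2 × 0.5 = 155.6
  [3.5→7.5]: (299.4+163.0)/2 × 4 = 924.8
  [7.5→9.5]: (163.0+120.3)/2 × 2 = 283.3
  Sum = 2612.6 µg/L·hr
IV tail: 120.3/0.152 = 791.447; AUC_iv,0→∞ = 2612.6 + 791.447 = 3404.047 µg/L·hr
Trapezoidal AUC_0→18.5 (oral tablet):
  [0→2]: (0.0+358.5)/2 × 2 = 358.5
  [2→8]: (358.5+247.8)/2 × 6 = 1818.9
  [8→11]: (247.8+161.4)/2 × 3 = 613.8
  [11→12]: (161.4+139.2)/2 × 1 = 150.3
  [12→12.5]: (139.2+129.2)/2 × 0.5 = 67.1
  [12.5→18.5]: (129.2+52.2)/2 × 6 = 544.2
  Sum = 3552.8 µg/L·hr
oral tablet tail: 52.2/0.152 = 343.421; AUC_ev,0→∞ = 3552.8 + 343.421 = 3896.221 µg/L·hr
F = (AUC_ev/D_ev)/(AUC_iv/D_iv) = (3896.221/375)/(3404.047/250) = 10.3899/13.616188 = 0.7631

F = 0.763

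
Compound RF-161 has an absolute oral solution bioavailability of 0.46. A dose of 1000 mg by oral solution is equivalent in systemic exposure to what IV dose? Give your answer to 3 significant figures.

D_iv = 460 mg

Systemic exposure from an extravascular dose = F × D_ev, so the equivalent IV dose is F × D_ev.
D_iv = F × D_ev = 0.46 × 1000 = 460 mg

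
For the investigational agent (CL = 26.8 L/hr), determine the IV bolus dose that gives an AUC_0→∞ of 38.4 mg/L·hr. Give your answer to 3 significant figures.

Dose = 1030 mg

Dose_iv = CL × AUC_0→∞
     = 26.8 × 38.4 = 1029.12 mg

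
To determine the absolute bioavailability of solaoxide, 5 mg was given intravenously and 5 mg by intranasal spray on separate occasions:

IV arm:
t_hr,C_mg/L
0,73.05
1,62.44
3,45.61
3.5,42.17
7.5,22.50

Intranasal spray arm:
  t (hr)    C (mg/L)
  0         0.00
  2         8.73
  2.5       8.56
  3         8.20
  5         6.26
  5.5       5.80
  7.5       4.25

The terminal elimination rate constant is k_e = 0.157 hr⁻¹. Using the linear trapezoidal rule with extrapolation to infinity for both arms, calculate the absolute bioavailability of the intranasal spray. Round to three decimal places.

F = 0.153

Trapezoidal AUC_0→7.5 (IV):
  [0→1]: (73.05+62.44)/2 × 1 = 67.745
  [1→3]: (62.44+45.61)/2 × 2 = 108.05
  [3→3.5]: (45.61+42.17)/2 × 0.5 = 21.945
  [3.5→7.5]: (42.17+22.50)/2 × 4 = 129.34
  Sum = 327.08 mg/L·hr
IV tail: 22.50/0.157 = 143.312; AUC_iv,0→∞ = 327.08 + 143.312 = 470.392 mg/L·hr
Trapezoidal AUC_0→7.5 (intranasal spray):
  [0→2]: (0.00+8.73)/2 × 2 = 8.73
  [2→2.5]: (8.73+8.56)/2 × 0.5 = 4.3225
  [2.5→3]: (8.56+8.20)/2 × 0.5 = 4.19
  [3→5]: (8.20+6.26)/2 × 2 = 14.46
  [5→5.5]: (6.26+5.80)/2 × 0.5 = 3.015
  [5.5→7.5]: (5.80+4.25)/2 × 2 = 10.05
  Sum = 44.7675 mg/L·hr
intranasal spray tail: 4.25/0.157 = 27.070; AUC_ev,0→∞ = 44.7675 + 27.070 = 71.8375 mg/L·hr
F = (AUC_ev/D_ev)/(AUC_iv/D_iv) = (71.8375/5)/(470.392/5) = 14.3675/94.0784 = 0.1527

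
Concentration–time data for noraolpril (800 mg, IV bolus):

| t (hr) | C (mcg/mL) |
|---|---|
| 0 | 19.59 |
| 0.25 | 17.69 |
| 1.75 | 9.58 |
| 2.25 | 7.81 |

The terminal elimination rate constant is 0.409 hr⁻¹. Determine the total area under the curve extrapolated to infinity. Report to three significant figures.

AUC = 48.6 mcg/mL·hr

Trapezoidal AUC_0→2.25:
  [0→0.25]: (19.59+17.69)/2 × 0.25 = 4.66
  [0.25→1.75]: (17.69+9.58)/2 × 1.5 = 20.4525
  [1.75→2.25]: (9.58+7.81)/2 × 0.5 = 4.3475
  Sum = 29.46 mcg/mL·hr
Extrapolated tail: C_last / k_e = 7.81 / 0.409 = 19.095
AUC_0→∞ = 29.46 + 19.095 = 48.555 mcg/mL·hr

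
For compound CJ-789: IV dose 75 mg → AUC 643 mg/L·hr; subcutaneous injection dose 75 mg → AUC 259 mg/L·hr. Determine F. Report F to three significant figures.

F = (AUC_ev / D_ev) / (AUC_iv / D_iv)
  = (259/75) / (643/75)
  = 3.45333 / 8.57333 = 0.4028

F = 0.403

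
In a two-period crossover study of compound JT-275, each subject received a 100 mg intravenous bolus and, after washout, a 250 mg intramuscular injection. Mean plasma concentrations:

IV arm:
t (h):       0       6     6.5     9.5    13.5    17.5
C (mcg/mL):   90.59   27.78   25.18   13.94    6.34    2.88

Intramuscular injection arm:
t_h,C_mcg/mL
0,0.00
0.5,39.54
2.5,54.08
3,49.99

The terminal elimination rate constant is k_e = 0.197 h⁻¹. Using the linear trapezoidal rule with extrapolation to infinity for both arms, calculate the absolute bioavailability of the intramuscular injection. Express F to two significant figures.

F = 0.31

Trapezoidal AUC_0→17.5 (IV):
  [0→6]: (90.59+27.78)/2 × 6 = 355.11
  [6→6.5]: (27.78+25.18)/2 × 0.5 = 13.24
  [6.5→9.5]: (25.18+13.94)/2 × 3 = 58.68
  [9.5→13.5]: (13.94+6.34)/2 × 4 = 40.56
  [13.5→17.5]: (6.34+2.88)/2 × 4 = 18.44
  Sum = 486.03 mcg/mL·h
IV tail: 2.88/0.197 = 14.619; AUC_iv,0→∞ = 486.03 + 14.619 = 500.649 mcg/mL·h
Trapezoidal AUC_0→3 (intramuscular injection):
  [0→0.5]: (0.00+39.54)/2 × 0.5 = 9.885
  [0.5→2.5]: (39.54+54.08)/2 × 2 = 93.62
  [2.5→3]: (54.08+49.99)/2 × 0.5 = 26.0175
  Sum = 129.5225 mcg/mL·h
intramuscular injection tail: 49.99/0.197 = 253.756; AUC_ev,0→∞ = 129.5225 + 253.756 = 383.2785 mcg/mL·h
F = (AUC_ev/D_ev)/(AUC_iv/D_iv) = (383.2785/250)/(500.649/100) = 1.533114/5.00649 = 0.3062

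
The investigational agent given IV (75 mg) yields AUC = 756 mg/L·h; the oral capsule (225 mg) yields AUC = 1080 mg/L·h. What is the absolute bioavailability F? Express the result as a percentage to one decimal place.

F = 47.6%

F = (AUC_ev / D_ev) / (AUC_iv / D_iv)
  = (1080/225) / (756/75)
  = 4.8 / 10.08 = 0.4762
  = 47.62%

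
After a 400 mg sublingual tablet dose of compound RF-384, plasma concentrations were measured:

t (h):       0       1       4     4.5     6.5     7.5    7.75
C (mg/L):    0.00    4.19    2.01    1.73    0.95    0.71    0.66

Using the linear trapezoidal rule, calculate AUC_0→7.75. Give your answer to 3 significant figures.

Trapezoidal AUC_0→7.75:
  [0→1]: (0.00+4.19)/2 × 1 = 2.095
  [1→4]: (4.19+2.01)/2 × 3 = 9.3
  [4→4.5]: (2.01+1.73)/2 × 0.5 = 0.935
  [4.5→6.5]: (1.73+0.95)/2 × 2 = 2.68
  [6.5→7.5]: (0.95+0.71)/2 × 1 = 0.83
  [7.5→7.75]: (0.71+0.66)/2 × 0.25 = 0.17125
  Sum = 16.01125 mg/L·h

AUC = 16.0 mg/L·h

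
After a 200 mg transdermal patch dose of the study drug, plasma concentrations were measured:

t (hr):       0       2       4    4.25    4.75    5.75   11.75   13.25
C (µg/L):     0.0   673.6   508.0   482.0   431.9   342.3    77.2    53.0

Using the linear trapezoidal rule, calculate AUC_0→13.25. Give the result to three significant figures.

Trapezoidal AUC_0→13.25:
  [0→2]: (0.0+673.6)/2 × 2 = 673.6
  [2→4]: (673.6+508.0)/2 × 2 = 1181.6
  [4→4.25]: (508.0+482.0)/2 × 0.25 = 123.75
  [4.25→4.75]: (482.0+431.9)/2 × 0.5 = 228.475
  [4.75→5.75]: (431.9+342.3)/2 × 1 = 387.1
  [5.75→11.75]: (342.3+77.2)/2 × 6 = 1258.5
  [11.75→13.25]: (77.2+53.0)/2 × 1.5 = 97.65
  Sum = 3950.675 µg/L·hr

AUC = 3950 µg/L·hr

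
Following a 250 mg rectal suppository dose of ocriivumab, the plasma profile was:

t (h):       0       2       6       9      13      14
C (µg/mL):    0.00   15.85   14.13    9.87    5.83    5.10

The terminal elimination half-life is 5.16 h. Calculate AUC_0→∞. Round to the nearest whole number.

Trapezoidal AUC_0→14:
  [0→2]: (0.00+15.85)/2 × 2 = 15.85
  [2→6]: (15.85+14.13)/2 × 4 = 59.96
  [6→9]: (14.13+9.87)/2 × 3 = 36.0
  [9→13]: (9.87+5.83)/2 × 4 = 31.4
  [13→14]: (5.83+5.10)/2 × 1 = 5.465
  Sum = 148.675 µg/mL·h
k_e = ln2 / t½ = 0.693147 / 5.16 = 0.1343 h^-1
Extrapolated tail: C_last / k_e = 5.10 / 0.1343 = 37.975
AUC_0→∞ = 148.675 + 37.975 = 186.65 µg/mL·h

AUC = 187 µg/mL·h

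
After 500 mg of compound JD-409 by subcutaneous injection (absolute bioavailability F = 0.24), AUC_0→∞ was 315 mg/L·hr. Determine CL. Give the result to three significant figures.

CL = 0.381 L/hr

CL = F × Dose / AUC_0→∞
   = 0.24 × 500 / 315 = 0.380952 L/hr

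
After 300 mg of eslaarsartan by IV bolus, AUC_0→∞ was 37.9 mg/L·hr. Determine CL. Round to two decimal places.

CL = Dose_iv / AUC_0→∞
   = 300 / 37.9 = 7.91557 L/hr

CL = 7.92 L/hr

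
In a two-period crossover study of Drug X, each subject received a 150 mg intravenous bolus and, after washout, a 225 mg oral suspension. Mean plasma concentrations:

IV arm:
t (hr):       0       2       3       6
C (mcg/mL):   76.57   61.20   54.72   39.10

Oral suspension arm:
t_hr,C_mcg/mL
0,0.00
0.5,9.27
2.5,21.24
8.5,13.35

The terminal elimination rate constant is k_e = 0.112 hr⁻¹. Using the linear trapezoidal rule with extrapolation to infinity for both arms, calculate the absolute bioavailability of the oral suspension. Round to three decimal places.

F = 0.249

Trapezoidal AUC_0→6 (IV):
  [0→2]: (76.57+61.20)/2 × 2 = 137.77
  [2→3]: (61.20+54.72)/2 × 1 = 57.96
  [3→6]: (54.72+39.10)/2 × 3 = 140.73
  Sum = 336.46 mcg/mL·hr
IV tail: 39.10/0.112 = 349.107; AUC_iv,0→∞ = 336.46 + 349.107 = 685.567 mcg/mL·hr
Trapezoidal AUC_0→8.5 (oral suspension):
  [0→0.5]: (0.00+9.27)/2 × 0.5 = 2.3175
  [0.5→2.5]: (9.27+21.24)/2 × 2 = 30.51
  [2.5→8.5]: (21.24+13.35)/2 × 6 = 103.77
  Sum = 136.5975 mcg/mL·hr
oral suspension tail: 13.35/0.112 = 119.196; AUC_ev,0→∞ = 136.5975 + 119.196 = 255.7935 mcg/mL·hr
F = (AUC_ev/D_ev)/(AUC_iv/D_iv) = (255.7935/225)/(685.567/150) = 1.13686/4.57045 = 0.2487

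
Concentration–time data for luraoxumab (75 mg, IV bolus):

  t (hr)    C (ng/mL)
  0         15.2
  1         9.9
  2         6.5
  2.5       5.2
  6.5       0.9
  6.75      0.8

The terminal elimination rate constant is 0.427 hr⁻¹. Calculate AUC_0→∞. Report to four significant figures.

Trapezoidal AUC_0→6.75:
  [0→1]: (15.2+9.9)/2 × 1 = 12.55
  [1→2]: (9.9+6.5)/2 × 1 = 8.2
  [2→2.5]: (6.5+5.2)/2 × 0.5 = 2.925
  [2.5→6.5]: (5.2+0.9)/2 × 4 = 12.2
  [6.5→6.75]: (0.9+0.8)/2 × 0.25 = 0.2125
  Sum = 36.0875 ng/mL·hr
Extrapolated tail: C_last / k_e = 0.8 / 0.427 = 1.874
AUC_0→∞ = 36.0875 + 1.874 = 37.9615 ng/mL·hr

AUC = 37.96 ng/mL·hr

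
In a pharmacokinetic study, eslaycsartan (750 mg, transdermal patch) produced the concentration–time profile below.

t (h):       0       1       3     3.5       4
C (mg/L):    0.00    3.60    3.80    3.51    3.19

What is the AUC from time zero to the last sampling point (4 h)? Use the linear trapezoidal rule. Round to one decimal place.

Trapezoidal AUC_0→4:
  [0→1]: (0.00+3.60)/2 × 1 = 1.8
  [1→3]: (3.60+3.80)/2 × 2 = 7.4
  [3→3.5]: (3.80+3.51)/2 × 0.5 = 1.8275
  [3.5→4]: (3.51+3.19)/2 × 0.5 = 1.675
  Sum = 12.7025 mg/L·h

AUC = 12.7 mg/L·h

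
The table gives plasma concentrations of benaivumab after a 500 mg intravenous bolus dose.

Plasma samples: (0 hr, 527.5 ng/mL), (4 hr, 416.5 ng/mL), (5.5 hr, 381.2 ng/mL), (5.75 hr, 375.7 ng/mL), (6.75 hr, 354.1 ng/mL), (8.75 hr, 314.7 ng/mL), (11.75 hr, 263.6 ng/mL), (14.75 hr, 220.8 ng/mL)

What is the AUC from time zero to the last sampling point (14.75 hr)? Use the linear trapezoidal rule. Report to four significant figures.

Trapezoidal AUC_0→14.75:
  [0→4]: (527.5+416.5)/2 × 4 = 1888.0
  [4→5.5]: (416.5+381.2)/2 × 1.5 = 598.275
  [5.5→5.75]: (381.2+375.7)/2 × 0.25 = 94.6125
  [5.75→6.75]: (375.7+354.1)/2 × 1 = 364.9
  [6.75→8.75]: (354.1+314.7)/2 × 2 = 668.8
  [8.75→11.75]: (314.7+263.6)/2 × 3 = 867.45
  [11.75→14.75]: (263.6+220.8)/2 × 3 = 726.6
  Sum = 5208.6375 ng/mL·hr

AUC = 5209 ng/mL·hr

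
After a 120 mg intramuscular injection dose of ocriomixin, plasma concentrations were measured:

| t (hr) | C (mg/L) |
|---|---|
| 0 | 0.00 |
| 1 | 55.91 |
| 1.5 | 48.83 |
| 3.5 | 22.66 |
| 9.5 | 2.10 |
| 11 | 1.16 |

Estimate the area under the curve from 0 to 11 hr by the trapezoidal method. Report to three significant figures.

Trapezoidal AUC_0→11:
  [0→1]: (0.00+55.91)/2 × 1 = 27.955
  [1→1.5]: (55.91+48.83)/2 × 0.5 = 26.185
  [1.5→3.5]: (48.83+22.66)/2 × 2 = 71.49
  [3.5→9.5]: (22.66+2.10)/2 × 6 = 74.28
  [9.5→11]: (2.10+1.16)/2 × 1.5 = 2.445
  Sum = 202.355 mg/L·hr

AUC = 202 mg/L·hr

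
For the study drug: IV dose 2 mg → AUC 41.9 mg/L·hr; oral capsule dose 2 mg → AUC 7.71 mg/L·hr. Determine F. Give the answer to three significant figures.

F = 0.184

F = (AUC_ev / D_ev) / (AUC_iv / D_iv)
  = (7.71/2) / (41.9/2)
  = 3.855 / 20.95 = 0.1840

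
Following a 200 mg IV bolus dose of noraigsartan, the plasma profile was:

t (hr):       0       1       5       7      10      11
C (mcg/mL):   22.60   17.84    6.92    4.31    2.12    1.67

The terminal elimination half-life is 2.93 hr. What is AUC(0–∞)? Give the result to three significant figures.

Trapezoidal AUC_0→11:
  [0→1]: (22.60+17.84)/2 × 1 = 20.22
  [1→5]: (17.84+6.92)/2 × 4 = 49.52
  [5→7]: (6.92+4.31)/2 × 2 = 11.23
  [7→10]: (4.31+2.12)/2 × 3 = 9.645
  [10→11]: (2.12+1.67)/2 × 1 = 1.895
  Sum = 92.51 mcg/mL·hr
k_e = ln2 / t½ = 0.693147 / 2.93 = 0.2366 hr^-1
Extrapolated tail: C_last / k_e = 1.67 / 0.2366 = 7.058
AUC_0→∞ = 92.51 + 7.058 = 99.568 mcg/mL·hr

AUC = 99.6 mcg/mL·hr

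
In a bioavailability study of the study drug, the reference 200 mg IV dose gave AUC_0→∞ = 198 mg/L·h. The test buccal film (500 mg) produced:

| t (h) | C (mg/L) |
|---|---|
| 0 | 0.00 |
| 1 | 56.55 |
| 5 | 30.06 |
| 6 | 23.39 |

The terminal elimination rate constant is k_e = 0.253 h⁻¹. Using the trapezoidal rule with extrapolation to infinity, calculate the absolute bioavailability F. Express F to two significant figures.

Trapezoidal AUC_0→6 (buccal film):
  [0→1]: (0.00+56.55)/2 × 1 = 28.275
  [1→5]: (56.55+30.06)/2 × 4 = 173.22
  [5→6]: (30.06+23.39)/2 × 1 = 26.725
  Sum = 228.22 mg/L·h
Tail: C_last/k_e = 23.39/0.253 = 92.451
AUC_0→∞ (buccal film) = 228.22 + 92.451 = 320.671 mg/L·h
F = (AUC_ev/D_ev)/(AUC_iv/D_iv) = (320.671/500)/(198/200) = 0.641342/0.99 = 0.6478

F = 0.65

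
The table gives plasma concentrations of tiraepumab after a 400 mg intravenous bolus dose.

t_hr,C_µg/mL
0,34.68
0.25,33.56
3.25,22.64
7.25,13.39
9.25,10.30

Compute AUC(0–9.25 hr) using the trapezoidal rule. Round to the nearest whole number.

Trapezoidal AUC_0→9.25:
  [0→0.25]: (34.68+33.56)/2 × 0.25 = 8.53
  [0.25→3.25]: (33.56+22.64)/2 × 3 = 84.3
  [3.25→7.25]: (22.64+13.39)/2 × 4 = 72.06
  [7.25→9.25]: (13.39+10.30)/2 × 2 = 23.69
  Sum = 188.58 µg/mL·hr

AUC = 189 µg/mL·hr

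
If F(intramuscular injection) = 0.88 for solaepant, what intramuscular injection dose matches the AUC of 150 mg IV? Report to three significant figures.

D_intramuscular = 170 mg

For equal systemic exposure: F × D_ev = D_iv
D_ev = D_iv / F = 150 / 0.88 = 170.455 mg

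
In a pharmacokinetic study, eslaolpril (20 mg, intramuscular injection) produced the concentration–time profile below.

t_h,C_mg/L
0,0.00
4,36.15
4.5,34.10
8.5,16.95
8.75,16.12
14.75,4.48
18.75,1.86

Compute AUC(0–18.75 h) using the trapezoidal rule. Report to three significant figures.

AUC = 271 mg/L·h

Trapezoidal AUC_0→18.75:
  [0→4]: (0.00+36.15)/2 × 4 = 72.3
  [4→4.5]: (36.15+34.10)/2 × 0.5 = 17.5625
  [4.5→8.5]: (34.10+16.95)/2 × 4 = 102.1
  [8.5→8.75]: (16.95+16.12)/2 × 0.25 = 4.13375
  [8.75→14.75]: (16.12+4.48)/2 × 6 = 61.8
  [14.75→18.75]: (4.48+1.86)/2 × 4 = 12.68
  Sum = 270.57625 mg/L·h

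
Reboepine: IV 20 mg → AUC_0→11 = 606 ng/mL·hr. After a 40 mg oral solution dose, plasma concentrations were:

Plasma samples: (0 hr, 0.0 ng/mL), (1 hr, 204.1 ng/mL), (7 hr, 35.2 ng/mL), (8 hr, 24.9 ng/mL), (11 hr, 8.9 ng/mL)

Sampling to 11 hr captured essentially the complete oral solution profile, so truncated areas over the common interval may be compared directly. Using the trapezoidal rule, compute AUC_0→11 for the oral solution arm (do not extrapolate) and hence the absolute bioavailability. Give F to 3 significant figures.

Trapezoidal AUC_0→11 (oral solution):
  [0→1]: (0.0+204.1)/2 × 1 = 102.05
  [1→7]: (204.1+35.2)/2 × 6 = 717.9
  [7→8]: (35.2+24.9)/2 × 1 = 30.05
  [8→11]: (24.9+8.9)/2 × 3 = 50.7
  Sum = 900.7 ng/mL·hr
F = (AUC_ev/D_ev)/(AUC_iv/D_iv) = (900.7/40)/(606/20) = 22.5175/30.3 = 0.7432

F = 0.743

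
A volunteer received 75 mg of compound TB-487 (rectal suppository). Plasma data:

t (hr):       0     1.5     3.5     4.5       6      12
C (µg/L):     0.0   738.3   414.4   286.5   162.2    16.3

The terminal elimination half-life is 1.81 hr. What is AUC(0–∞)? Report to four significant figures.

Trapezoidal AUC_0→12:
  [0→1.5]: (0.0+738.3)/2 × 1.5 = 553.725
  [1.5→3.5]: (738.3+414.4)/2 × 2 = 1152.7
  [3.5→4.5]: (414.4+286.5)/2 × 1 = 350.45
  [4.5→6]: (286.5+162.2)/2 × 1.5 = 336.525
  [6→12]: (162.2+16.3)/2 × 6 = 535.5
  Sum = 2928.9 µg/L·hr
k_e = ln2 / t½ = 0.693147 / 1.81 = 0.3830 hr^-1
Extrapolated tail: C_last / k_e = 16.3 / 0.383 = 42.559
AUC_0→∞ = 2928.9 + 42.559 = 2971.459 µg/L·hr

AUC = 2971 µg/L·hr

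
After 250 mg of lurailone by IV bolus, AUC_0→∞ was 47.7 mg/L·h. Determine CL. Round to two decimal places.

CL = Dose_iv / AUC_0→∞
   = 250 / 47.7 = 5.24109 L/h

CL = 5.24 L/h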